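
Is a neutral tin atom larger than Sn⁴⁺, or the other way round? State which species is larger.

Forming Sn⁴⁺ removes 4 electrons from Sn. Fewer electrons for the same nuclear charge means less shielding and a higher Z_eff on the remaining electrons.
A cation is smaller than its parent atom: Sn⁴⁺ < Sn.

Sn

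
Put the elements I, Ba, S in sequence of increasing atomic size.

S < I < Ba

S is in period 3, group 16; I is in period 5, group 17; Ba is in period 6, group 2.
Moving right in a period, electrons are added to the same shell under a stronger nuclear pull, so atoms get smaller; moving down, a new shell is opened and atoms get larger.
Here both period and group differ, so the two effects have to be weighed against each other.
I > S: period and group pull opposite ways; the down-group shift dominates (133 vs 103 pm).
Ba > I: both effects reinforce here, so Ba is clearly the larger of the two.
Tabulated atomic radius (pm): S 103, I 133, Ba 196.
So from smallest to largest: S < I < Ba.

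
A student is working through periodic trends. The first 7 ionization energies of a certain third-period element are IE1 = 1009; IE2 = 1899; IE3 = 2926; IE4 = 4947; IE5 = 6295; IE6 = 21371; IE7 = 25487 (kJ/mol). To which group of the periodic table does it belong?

Look for the largest jump between consecutive ionization energies: IE6/IE5 ≈ 3.4, far larger than any earlier ratio.
That jump marks the point where a core electron is being removed. So the atom has 5 valence electrons.
A main-group element with 5 valence electrons is in group 15.

Group 15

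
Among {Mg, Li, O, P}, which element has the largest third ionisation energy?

Li

The third ionization energy removes an electron from the +2 ion. For each element: Mg²⁺ is the bare [Ne] core; Li²⁺ is already 1 electron into the core; O²⁺ still has 4 valence electrons; P²⁺ still has 3 valence electrons.
Core electrons are held far more tightly than valence electrons, so Mg and Li top the IE_3 order.
Valence configurations: O²⁺ [He]2s²2p², P²⁺ [Ne]3s²3p¹.
Approximate IE_3 values (kJ/mol): Mg 7733, Li 11815, O 5300, P 2914.
Hence IE_3: P < O < Mg < Li.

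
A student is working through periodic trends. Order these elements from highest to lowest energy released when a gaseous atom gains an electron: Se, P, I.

I, Se, P

P is in period 3, group 15; Se is in period 4, group 16; I is in period 5, group 17.
Adding an electron releases more energy for atoms nearer the top right (short of the noble gases).
A diagonal step moves right (one effect) and down (the opposite effect) at once.
Se > P: period and group pull opposite ways; the across-period shift dominates (195 vs 72 kJ/mol).
I > Se: period and group pull opposite ways; the across-period shift dominates (295 vs 195 kJ/mol).
Approximate values (kJ/mol): P 72, Se 195, I 295.
So from highest to lowest: I > Se > P.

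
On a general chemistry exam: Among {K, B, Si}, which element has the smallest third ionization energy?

Consider each +2 ion: K²⁺ is already 1 electron into the core; B²⁺ still has 1 valence electron; Si²⁺ still has 2 valence electrons.
Pulling an electron out of a noble-gas core costs far more than removing a remaining valence electron, so K sits at the high end of IE_3.
Valence configurations: B²⁺ [He]2s¹, Si²⁺ [Ne]3s².
Approximate IE_3 values (kJ/mol): K 4420, B 3660, Si 3232.
Putting it together, IE_3: Si < B < K.

Si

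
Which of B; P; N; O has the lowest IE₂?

Consider each +1 ion: B⁺ still has 2 valence electrons; P⁺ still has 4 valence electrons; N⁺ still has 4 valence electrons; O⁺ still has 5 valence electrons.
All are still removing valence electrons, so compare the +1 ions as you would atoms: IE_2 generally rises across a period (higher Z_eff) and falls down a group (larger shell), subject to the usual subshell exceptions.
Valence configurations: B⁺ [He]2s², P⁺ [Ne]3s²3p², N⁺ [He]2s²2p², O⁺ [He]2s²2p³.
Tabulated IE_2 (kJ/mol): B 2427, P 1907, N 2856, O 3388.
Hence IE_2: P < B < N < O.

P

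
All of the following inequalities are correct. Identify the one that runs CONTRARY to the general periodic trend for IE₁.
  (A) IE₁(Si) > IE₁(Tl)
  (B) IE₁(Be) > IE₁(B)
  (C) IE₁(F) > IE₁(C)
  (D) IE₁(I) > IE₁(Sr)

(B)

The general trend: IE₁ increases across a period and decreases down a group.
(A) Si (period 3, group 14) vs Tl (period 6, group 13): the stated order agrees with the simple trend.
(B) Be (period 2, group 2) vs B (period 2, group 13): the stated order contradicts the simple trend.
(C) F (period 2, group 17) vs C (period 2, group 14): the stated order agrees with the simple trend.
(D) I (period 5, group 17) vs Sr (period 5, group 2): the stated order agrees with the simple trend.
The exception is (B): removing B's lone 2p electron is easier than breaking Be's filled 2s².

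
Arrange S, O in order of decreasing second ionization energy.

The second ionization energy removes an electron from the +1 ion. For each element: S⁺ still has 5 valence electrons; O⁺ still has 5 valence electrons.
All are still removing valence electrons, so compare the +1 ions as you would atoms: IE_2 generally rises across a period (higher Z_eff) and falls down a group (larger shell), subject to the usual subshell exceptions.
Valence configurations: S⁺ [Ne]3s²3p³, O⁺ [He]2s²2p³.
Tabulated IE_2 (kJ/mol): S 2252, O 3388.
Hence IE_2: S < O.

O > S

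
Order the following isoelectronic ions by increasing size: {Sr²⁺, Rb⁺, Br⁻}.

All of these have 36 electrons, so size is governed by nuclear charge alone: the more protons, the stronger the pull on the same electron cloud, and the smaller the ion.
Nuclear charges: Sr²⁺ (Z=38), Rb⁺ (Z=37), Br⁻ (Z=35).
Smallest to largest: Sr²⁺ < Rb⁺ < Br⁻.

Sr²⁺ < Rb⁺ < Br⁻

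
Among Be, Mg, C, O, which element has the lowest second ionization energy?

Mg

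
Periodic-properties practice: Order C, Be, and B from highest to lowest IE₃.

Be > C > B

After 2 electrons have been removed, what remains? C²⁺ still has 2 valence electrons; Be²⁺ is the bare [He] core; B²⁺ still has 1 valence electron.
Pulling an electron out of a noble-gas core costs far more than removing a remaining valence electron, so Be sits at the high end of IE_3.
Valence configurations: C²⁺ [He]2s², B²⁺ [He]2s¹.
Tabulated IE_3 (kJ/mol): C 4620, Be 14849, B 3660.
Hence IE_3: B < C < Be.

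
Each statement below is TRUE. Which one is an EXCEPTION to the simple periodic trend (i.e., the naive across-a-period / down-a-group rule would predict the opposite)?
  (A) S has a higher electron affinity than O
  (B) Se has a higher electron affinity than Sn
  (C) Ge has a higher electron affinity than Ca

(A)

The general trend: electron affinity increases across a period and decreases down a group.
(A) S (period 3, group 16) vs O (period 2, group 16): the stated order contradicts the simple trend.
(B) Se (period 4, group 16) vs Sn (period 5, group 14): the stated order agrees with the simple trend.
(C) Ge (period 4, group 14) vs Ca (period 4, group 2): the stated order agrees with the simple trend.
The exception is (A): the compact 2p subshell of O repels the added electron more than S's larger 3p does.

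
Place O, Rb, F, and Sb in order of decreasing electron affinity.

F > O > Sb > Rb

EA tends to increase across a period and decrease down a group, though the pattern is less regular than for IE or radius.
Here both period and group differ, so the two effects have to be weighed against each other.
Sb > Rb: Sb lies to the right of Rb in period 5, so the across-period effect alone puts Sb higher.
O > Sb: relative to Sb, both the across-period and down-group shifts push O's electron affinity up.
F > O: both are in period 2; the period trend gives F the larger value.
Tabulated electron affinity (kJ/mol): O 141, F 328, Rb 47, Sb 103.
So from highest to lowest: F > O > Sb > Rb.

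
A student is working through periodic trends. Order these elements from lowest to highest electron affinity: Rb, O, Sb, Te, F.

O is in period 2, group 16; F is in period 2, group 17; Rb is in period 5, group 1; Sb is in period 5, group 15; Te is in period 5, group 16.
EA tends to increase across a period and decrease down a group, though the pattern is less regular than for IE or radius.
Neither a single period nor a single group — weigh both effects.
Sb > Rb: Sb lies to the right of Rb in period 5, so the across-period effect alone puts Sb higher.
O > Sb: both effects reinforce here, so O is clearly the higher of the two.
Te > O: this pair runs against the simple trend — see the exception note.
F > Te: relative to Te, both the across-period and down-group shifts push F's electron affinity up.
Note the exception: Te has a higher electron affinity than O, contrary to the simple trend — O's compact 2p subshell gives strong electron–electron repulsion on the added electron.
Approximate values (kJ/mol): O 141, F 328, Rb 47, Sb 103, Te 190.
So from lowest to highest: Rb < Sb < O < Te < F.

Rb < Sb < O < Te < F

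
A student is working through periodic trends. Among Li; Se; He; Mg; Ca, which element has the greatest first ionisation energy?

He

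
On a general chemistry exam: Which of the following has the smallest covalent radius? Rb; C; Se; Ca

C

C is in period 2, group 14; Ca is in period 4, group 2; Se is in period 4, group 16; Rb is in period 5, group 1.
Across a period the added protons contract the valence shell; down a group each new principal shell makes the atom larger.
Here both period and group differ, so the two effects have to be weighed against each other.
Se > C: period and group pull opposite ways; the down-group shift dominates (116 vs 75 pm).
Ca > Se: both are in period 4; the period trend gives Ca the larger value.
Rb > Ca: both effects reinforce here, so Rb is clearly the larger of the two.
Approximate values (pm): C 75, Ca 171, Se 116, Rb 210.
The smallest covalent radius among these belongs to C.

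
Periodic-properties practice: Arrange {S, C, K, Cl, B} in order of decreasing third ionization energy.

C > K > Cl > B > S

Consider each +2 ion: S²⁺ still has 4 valence electrons; C²⁺ still has 2 valence electrons; K²⁺ is already 1 electron into the core; Cl²⁺ still has 5 valence electrons; B²⁺ still has 1 valence electron.
Usually core removal costs more than valence removal, but here the competition is close: a tightly held n=2 valence electron can cost more to remove than an n=3 core electron, so the actual values have to decide it.
Valence configurations: S²⁺ [Ne]3s²3p², C²⁺ [He]2s², Cl²⁺ [Ne]3s²3p³, B²⁺ [He]2s¹.
The numbers (kJ/mol): S 3357, C 4620, K 4420, Cl 3822, B 3660.
Overall IE_3 order: S < B < Cl < K < C.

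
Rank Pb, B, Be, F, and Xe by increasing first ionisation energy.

Pb < B < Be < Xe < F

Be is in period 2, group 2; B is in period 2, group 13; F is in period 2, group 17; Xe is in period 5, group 18; Pb is in period 6, group 14.
Removing the outermost electron gets harder across a period and easier down a group.
These span different periods and groups, so the two trends combine.
B > Pb: the two effects oppose for this pair; the down-group effect wins (801 vs 716 kJ/mol).
Be > B: this pair runs against the simple trend — see the exception note.
Xe > Be: the two effects oppose for this pair; the across-period effect wins (1170 vs 900 kJ/mol).
F > Xe: the two effects oppose for this pair; the down-group effect wins (1681 vs 1170 kJ/mol).
Note the exception: Be has a higher first ionization energy than B, contrary to the simple trend — removing B's lone 2p electron is easier than breaking Be's filled 2s².
For reference (kJ/mol): Be 900, B 801, F 1681, Xe 1170, Pb 716.
So from lowest to highest: Pb < B < Be < Xe < F.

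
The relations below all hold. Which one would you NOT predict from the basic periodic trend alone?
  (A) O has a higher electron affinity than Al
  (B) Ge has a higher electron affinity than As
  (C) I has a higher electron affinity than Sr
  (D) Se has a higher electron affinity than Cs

(B)

The general trend: electron affinity increases across a period and decreases down a group.
(A) O (period 2, group 16) vs Al (period 3, group 13): the stated order agrees with the simple trend.
(B) Ge (period 4, group 14) vs As (period 4, group 15): the stated order contradicts the simple trend.
(C) I (period 5, group 17) vs Sr (period 5, group 2): the stated order agrees with the simple trend.
(D) Se (period 4, group 16) vs Cs (period 6, group 1): the stated order agrees with the simple trend.
The exception is (B): adding an electron to As's half-filled 4p³ is unfavourable, so Ge (4p²) has the more exothermic EA.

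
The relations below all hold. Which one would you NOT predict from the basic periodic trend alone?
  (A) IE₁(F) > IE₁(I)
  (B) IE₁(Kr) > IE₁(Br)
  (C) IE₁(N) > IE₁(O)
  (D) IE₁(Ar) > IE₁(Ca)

(C)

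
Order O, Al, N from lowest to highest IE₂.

Al, N, O

IE_2 is the cost of taking one more electron from the +1 cation: O⁺ still has 5 valence electrons; Al⁺ still has 2 valence electrons; N⁺ still has 4 valence electrons.
All are still removing valence electrons, so compare the +1 ions as you would atoms: IE_2 generally rises across a period (higher Z_eff) and falls down a group (larger shell), subject to the usual subshell exceptions.
Valence configurations: O⁺ [He]2s²2p³, Al⁺ [Ne]3s², N⁺ [He]2s²2p².
Tabulated IE_2 (kJ/mol): O 3388, Al 1817, N 2856.
Overall IE_2 order: Al < N < O.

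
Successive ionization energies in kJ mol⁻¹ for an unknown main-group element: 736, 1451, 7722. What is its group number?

Group 2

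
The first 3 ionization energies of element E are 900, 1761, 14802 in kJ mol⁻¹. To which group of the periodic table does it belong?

Group 2

Look for the largest jump between consecutive ionization energies: IE3/IE2 ≈ 8.4, far larger than any earlier ratio.
That jump marks the point where a core electron is being removed. So the atom has 2 valence electrons.
A main-group element with 2 valence electrons is in group 2.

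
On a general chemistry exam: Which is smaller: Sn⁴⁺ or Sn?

Sn⁴⁺

Forming Sn⁴⁺ removes 4 electrons from Sn. Fewer electrons for the same nuclear charge means less shielding and a higher Z_eff on the remaining electrons.
A cation is smaller than its parent atom: Sn⁴⁺ < Sn.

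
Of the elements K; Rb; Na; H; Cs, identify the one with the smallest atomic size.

H

H is in period 1, group 1; Na is in period 3, group 1; K is in period 4, group 1; Rb is in period 5, group 1; Cs is in period 6, group 1.
Across a period the added protons contract the valence shell; down a group each new principal shell makes the atom larger.
All are in group 1, so atomic radius increases down the group.
The smallest atomic size among these belongs to H.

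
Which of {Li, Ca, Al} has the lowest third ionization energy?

Consider each +2 ion: Li²⁺ is already 1 electron into the core; Ca²⁺ is the bare [Ar] core; Al²⁺ still has 1 valence electron.
Pulling an electron out of a noble-gas core costs far more than removing a remaining valence electron, so Ca and Li sit at the high end of IE_3.
The numbers (kJ/mol): Li 11815, Ca 4912, Al 2745.
Putting it together, IE_3: Al < Ca < Li.

Al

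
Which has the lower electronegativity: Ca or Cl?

Atoms toward the upper right of the periodic table pull bonding electrons most strongly.
Neither a single period nor a single group — weigh both effects.
Cl > Ca: both effects reinforce here, so Cl is clearly the higher of the two.
Tabulated electronegativity (Pauling): Cl 3.16, Ca 1.00.
So Ca has the lower electronegativity (Ca < Cl).

Ca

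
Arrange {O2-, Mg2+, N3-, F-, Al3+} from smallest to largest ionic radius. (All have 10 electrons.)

Al3+ < Mg2+ < F- < O2- < N3-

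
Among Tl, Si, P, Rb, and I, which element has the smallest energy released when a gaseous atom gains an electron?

EA tends to increase across a period and decrease down a group, though the pattern is less regular than for IE or radius.
Neither a single period nor a single group — weigh both effects.
Rb > Tl: period and group pull opposite ways; the down-group shift dominates (47 vs 19 kJ/mol).
P > Rb: relative to Rb, both the across-period and down-group shifts push P's electron affinity up.
Si > P: this pair runs against the simple trend — see the exception note.
I > Si: the two effects oppose for this pair; the across-period effect wins (295 vs 134 kJ/mol).
Note the exception: Si has a higher electron affinity than P, contrary to the simple trend — adding an electron to P's half-filled 3p³ is unfavourable, so Si (3p²) has the more exothermic EA.
Approximate values (kJ/mol): Si 134, P 72, Rb 47, I 295, Tl 19.
The smallest energy released when a gaseous atom gains an electron among these belongs to Tl.

Tl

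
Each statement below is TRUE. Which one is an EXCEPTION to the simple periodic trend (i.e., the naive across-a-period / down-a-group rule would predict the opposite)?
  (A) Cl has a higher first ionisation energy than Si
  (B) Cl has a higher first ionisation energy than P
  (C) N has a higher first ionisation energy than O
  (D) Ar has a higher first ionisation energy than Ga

The general trend: first ionisation energy increases across a period and decreases down a group.
(A) Cl (period 3, group 17) vs Si (period 3, group 14): the stated order agrees with the simple trend.
(B) Cl (period 3, group 17) vs P (period 3, group 15): the stated order agrees with the simple trend.
(C) N (period 2, group 15) vs O (period 2, group 16): the stated order contradicts the simple trend.
(D) Ar (period 3, group 18) vs Ga (period 4, group 13): the stated order agrees with the simple trend.
The exception is (C): pairing an electron in O's 2p⁴ costs repulsion energy, so O ionizes more easily than half-filled N (2p³).

(C)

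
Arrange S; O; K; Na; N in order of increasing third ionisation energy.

S, K, N, O, Na

After 2 electrons have been removed, what remains? S²⁺ still has 4 valence electrons; O²⁺ still has 4 valence electrons; K²⁺ is already 1 electron into the core; Na²⁺ is already 1 electron into the core; N²⁺ still has 3 valence electrons.
Usually core removal costs more than valence removal, but here the competition is close: a tightly held n=2 valence electron can cost more to remove than an n=3 core electron, so the actual values have to decide it.
Valence configurations: S²⁺ [Ne]3s²3p², O²⁺ [He]2s²2p², N²⁺ [He]2s²2p¹.
The numbers (kJ/mol): S 3357, O 5300, K 4420, Na 6910, N 4578.
So the third ionization energies run S < K < N < O < Na.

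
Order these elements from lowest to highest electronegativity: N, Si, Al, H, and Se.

H is in period 1, group 1; N is in period 2, group 15; Al is in period 3, group 13; Si is in period 3, group 14; Se is in period 4, group 16.
EN rises left→right (higher Z_eff, smaller atoms) and falls top→bottom (larger, more shielded atoms).
Neither a single period nor a single group — weigh both effects.
Si > Al: Si lies to the right of Al in period 3, so the across-period effect alone puts Si higher.
H > Si: the two effects oppose for this pair; the down-group effect wins (2.20 vs 1.90).
Se > H: period and group pull opposite ways; the across-period shift dominates (2.55 vs 2.20).
N > Se: period and group pull opposite ways; the down-group shift dominates (3.04 vs 2.55).
Approximate values (Pauling): H 2.20, N 3.04, Al 1.61, Si 1.90, Se 2.55.
So from lowest to highest: Al < Si < H < Se < N.

Al < Si < H < Se < N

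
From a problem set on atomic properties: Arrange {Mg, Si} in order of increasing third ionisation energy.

Si < Mg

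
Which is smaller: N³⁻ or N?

N

Forming N³⁻ adds 3 electrons to N. More electron–electron repulsion in the same shell, with unchanged nuclear charge, lets the cloud expand.
An anion is larger than its parent atom: N³⁻ > N.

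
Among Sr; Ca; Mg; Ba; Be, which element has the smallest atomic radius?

Be is in period 2, group 2; Mg is in period 3, group 2; Ca is in period 4, group 2; Sr is in period 5, group 2; Ba is in period 6, group 2.
Moving right in a period, electrons are added to the same shell under a stronger nuclear pull, so atoms get smaller; moving down, a new shell is opened and atoms get larger.
All are in group 2, so atomic radius increases down the group.
The smallest atomic radius among these belongs to Be.

Be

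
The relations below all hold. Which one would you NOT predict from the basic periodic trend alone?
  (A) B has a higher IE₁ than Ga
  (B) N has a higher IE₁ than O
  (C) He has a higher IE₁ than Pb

(B)

The general trend: IE₁ increases across a period and decreases down a group.
(A) B (period 2, group 13) vs Ga (period 4, group 13): the stated order agrees with the simple trend.
(B) N (period 2, group 15) vs O (period 2, group 16): the stated order contradicts the simple trend.
(C) He (period 1, group 18) vs Pb (period 6, group 14): the stated order agrees with the simple trend.
The exception is (B): pairing an electron in O's 2p⁴ costs repulsion energy, so O ionizes more easily than half-filled N (2p³).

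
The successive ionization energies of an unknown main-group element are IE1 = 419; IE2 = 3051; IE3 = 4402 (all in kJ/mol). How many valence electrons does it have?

Look for the largest jump between consecutive ionization energies: IE2/IE1 ≈ 7.3, far larger than any earlier ratio.
That jump marks the point where a core electron is being removed. So the atom has 1 valence electron.

1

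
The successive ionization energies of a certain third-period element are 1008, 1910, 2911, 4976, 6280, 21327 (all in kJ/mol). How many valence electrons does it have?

Look for the largest jump between consecutive ionization energies: IE6/IE5 ≈ 3.4, far larger than any earlier ratio.
That jump marks the point where a core electron is being removed. So the atom has 5 valence electrons.

5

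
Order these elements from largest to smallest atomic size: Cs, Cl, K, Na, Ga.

Cs, K, Na, Ga, Cl

Across a period the added protons contract the valence shell; down a group each new principal shell makes the atom larger.
Here both period and group differ, so the two effects have to be weighed against each other.
Ga > Cl: relative to Cl, both the across-period and down-group shifts push Ga's atomic radius up.
Na > Ga: the two effects oppose for this pair; the across-period effect wins (155 vs 124 pm).
K > Na: they share group 1; the group trend gives K the larger value.
Cs > K: Cs sits below K in group 1, so the down-group effect alone puts Cs larger.
For reference (pm): Na 155, Cl 99, K 196, Ga 124, Cs 232.
So from largest to smallest: Cs > K > Na > Ga > Cl.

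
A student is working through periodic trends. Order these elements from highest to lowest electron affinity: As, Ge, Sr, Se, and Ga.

Ga is in period 4, group 13; Ge is in period 4, group 14; As is in period 4, group 15; Se is in period 4, group 16; Sr is in period 5, group 2.
EA tends to increase across a period and decrease down a group, though the pattern is less regular than for IE or radius.
Neither a single period nor a single group — weigh both effects.
Ga > Sr: relative to Sr, both the across-period and down-group shifts push Ga's electron affinity up.
As > Ga: both are in period 4; the period trend gives As the larger value.
Ge > As: this pair runs against the simple trend — see the exception note.
Se > Ge: Se lies to the right of Ge in period 4, so the across-period effect alone puts Se higher.
Note the exception: Ge has a higher electron affinity than As, contrary to the simple trend — adding an electron to As's half-filled 4p³ is unfavourable, so Ge (4p²) has the more exothermic EA.
Approximate values (kJ/mol): Ga 29, Ge 119, As 78, Se 195, Sr 5.
So from highest to lowest: Se > Ge > As > Ga > Sr.

Se > Ge > As > Ga > Sr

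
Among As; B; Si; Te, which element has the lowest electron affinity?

B is in period 2, group 13; Si is in period 3, group 14; As is in period 4, group 15; Te is in period 5, group 16.
Adding an electron releases more energy for atoms nearer the top right (short of the noble gases).
These sit on a diagonal, where the across-period and down-group effects partly cancel.
As > B: the two effects oppose for this pair; the across-period effect wins (78 vs 27 kJ/mol).
Si > As: the two effects oppose for this pair; the down-group effect wins (134 vs 78 kJ/mol).
Te > Si: period and group pull opposite ways; the across-period shift dominates (190 vs 134 kJ/mol).
Approximate values (kJ/mol): B 27, Si 134, As 78, Te 190.
The lowest electron affinity among these belongs to B.

B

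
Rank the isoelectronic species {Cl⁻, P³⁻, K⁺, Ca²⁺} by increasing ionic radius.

All of these have 18 electrons, so size is governed by nuclear charge alone: the more protons, the stronger the pull on the same electron cloud, and the smaller the ion.
Nuclear charges: Ca²⁺ (Z=20), K⁺ (Z=19), Cl⁻ (Z=17), P³⁻ (Z=15).
Smallest to largest: Ca²⁺ < K⁺ < Cl⁻ < P³⁻.

Ca²⁺ < K⁺ < Cl⁻ < P³⁻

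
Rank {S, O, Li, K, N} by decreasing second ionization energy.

Li, O, K, N, S

IE_2 is the cost of taking one more electron from the +1 cation: S⁺ still has 5 valence electrons; O⁺ still has 5 valence electrons; Li⁺ is the bare [He] core; K⁺ is the bare [Ar] core; N⁺ still has 4 valence electrons.
Usually core removal costs more than valence removal, but here the competition is close: a tightly held n=2 valence electron can cost more to remove than an n=3 core electron, so the actual values have to decide it.
Valence configurations: S⁺ [Ne]3s²3p³, O⁺ [He]2s²2p³, N⁺ [He]2s²2p².
Approximate IE_2 values (kJ/mol): S 2252, O 3388, Li 7298, K 3052, N 2856.
Hence IE_2: S < N < K < O < Li.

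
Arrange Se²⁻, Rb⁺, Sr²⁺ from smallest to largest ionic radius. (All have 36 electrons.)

Sr²⁺ < Rb⁺ < Se²⁻

All of these have 36 electrons, so size is governed by nuclear charge alone: the more protons, the stronger the pull on the same electron cloud, and the smaller the ion.
Nuclear charges: Sr²⁺ (Z=38), Rb⁺ (Z=37), Se²⁻ (Z=34).
Smallest to largest: Sr²⁺ < Rb⁺ < Se²⁻.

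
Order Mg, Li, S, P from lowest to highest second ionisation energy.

Mg < P < S < Li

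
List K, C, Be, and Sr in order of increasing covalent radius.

C, Be, Sr, K

Moving right in a period, electrons are added to the same shell under a stronger nuclear pull, so atoms get smaller; moving down, a new shell is opened and atoms get larger.
Neither a single period nor a single group — weigh both effects.
Be > C: both are in period 2; the period trend gives Be the larger value.
Sr > Be: Sr sits below Be in group 2, so the down-group effect alone puts Sr larger.
K > Sr: period and group pull opposite ways; the across-period shift dominates (196 vs 185 pm).
Approximate values (pm): Be 102, C 75, K 196, Sr 185.
So from smallest to largest: C < Be < Sr < K.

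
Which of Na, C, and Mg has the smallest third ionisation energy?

IE_3 is the cost of taking one more electron from the +2 cation: Na²⁺ is already 1 electron into the core; C²⁺ still has 2 valence electrons; Mg²⁺ is the bare [Ne] core.
Pulling an electron out of a noble-gas core costs far more than removing a remaining valence electron, so Na and Mg sit at the high end of IE_3.
Approximate IE_3 values (kJ/mol): Na 6910, C 4620, Mg 7733.
Putting it together, IE_3: C < Na < Mg.

C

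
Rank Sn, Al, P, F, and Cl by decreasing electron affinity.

Cl > F > Sn > P > Al

EA tends to increase across a period and decrease down a group, though the pattern is less regular than for IE or radius.
Neither a single period nor a single group — weigh both effects.
P > Al: both are in period 3; the period trend gives P the larger value.
Sn > P: this pair runs against the simple trend — see the exception note.
F > Sn: relative to Sn, both the across-period and down-group shifts push F's electron affinity up.
Cl > F: this pair runs against the simple trend — see the exception note.
Note the exception: Sn has a higher electron affinity than P, contrary to the simple trend — adding an electron to P's half-filled np³ subshell costs electron-pairing energy.
Note the exception: Cl has a higher electron affinity than F, contrary to the simple trend — F's small 2p subshell makes the incoming electron feel strong e⁻–e⁻ repulsion, so Cl actually releases more energy on gaining an electron.
Tabulated electron affinity (kJ/mol): F 328, Al 42, P 72, Cl 349, Sn 107.
So from highest to lowest: Cl > F > Sn > P > Al.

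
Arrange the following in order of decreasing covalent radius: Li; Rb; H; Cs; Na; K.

Cs, Rb, K, Na, Li, H

H is in period 1, group 1; Li is in period 2, group 1; Na is in period 3, group 1; K is in period 4, group 1; Rb is in period 5, group 1; Cs is in period 6, group 1.
Radius decreases left→right (rising Z_eff, same n) and increases top→bottom (higher n).
All are in group 1, so atomic radius increases down the group.
So from largest to smallest: Cs > Rb > K > Na > Li > H.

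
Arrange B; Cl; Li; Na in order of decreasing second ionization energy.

After 1 electron has been removed, what remains? B⁺ still has 2 valence electrons; Cl⁺ still has 6 valence electrons; Li⁺ is the bare [He] core; Na⁺ is the bare [Ne] core.
Core electrons are held far more tightly than valence electrons, so Na and Li top the IE_2 order.
Valence configurations: B⁺ [He]2s², Cl⁺ [Ne]3s²3p⁴.
The numbers (kJ/mol): B 2427, Cl 2298, Li 7298, Na 4562.
So the second ionization energies run Cl < B < Na < Li.

Li, Na, B, Cl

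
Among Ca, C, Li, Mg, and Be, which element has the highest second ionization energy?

IE_2 is the cost of taking one more electron from the +1 cation: Ca⁺ still has 1 valence electron; C⁺ still has 3 valence electrons; Li⁺ is the bare [He] core; Mg⁺ still has 1 valence electron; Be⁺ still has 1 valence electron.
Breaking into a closed-shell core is much more expensive than removing a leftover valence electron — Li has the largest IE_2 here.
Valence configurations: Ca⁺ [Ar]4s¹, C⁺ [He]2s²2p¹, Mg⁺ [Ne]3s¹, Be⁺ [He]2s¹.
Approximate IE_2 values (kJ/mol): Ca 1145, C 2353, Li 7298, Mg 1451, Be 1757.
Hence IE_2: Ca < Mg < Be < C < Li.

Li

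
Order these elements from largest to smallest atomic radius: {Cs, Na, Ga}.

Cs > Na > Ga

Na is in period 3, group 1; Ga is in period 4, group 13; Cs is in period 6, group 1.
Moving right in a period, electrons are added to the same shell under a stronger nuclear pull, so atoms get smaller; moving down, a new shell is opened and atoms get larger.
Here both period and group differ, so the two effects have to be weighed against each other.
Na > Ga: period and group pull opposite ways; the across-period shift dominates (155 vs 124 pm).
Cs > Na: Cs sits below Na in group 1, so the down-group effect alone puts Cs larger.
Tabulated atomic radius (pm): Na 155, Ga 124, Cs 232.
So from largest to smallest: Cs > Na > Ga.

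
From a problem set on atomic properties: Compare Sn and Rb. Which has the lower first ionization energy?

Rb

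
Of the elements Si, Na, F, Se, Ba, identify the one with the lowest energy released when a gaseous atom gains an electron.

Ba

Electron affinity generally becomes more exothermic across a period toward the halogens and less exothermic down a group.
Neither a single period nor a single group — weigh both effects.
Na > Ba: period and group pull opposite ways; the down-group shift dominates (53 vs 14 kJ/mol).
Si > Na: Si lies to the right of Na in period 3, so the across-period effect alone puts Si higher.
Se > Si: the two effects oppose for this pair; the across-period effect wins (195 vs 134 kJ/mol).
F > Se: relative to Se, both the across-period and down-group shifts push F's electron affinity up.
For reference (kJ/mol): F 328, Na 53, Si 134, Se 195, Ba 14.
The lowest energy released when a gaseous atom gains an electron among these belongs to Ba.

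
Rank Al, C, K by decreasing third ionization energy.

IE_3 is the cost of taking one more electron from the +2 cation: Al²⁺ still has 1 valence electron; C²⁺ still has 2 valence electrons; K²⁺ is already 1 electron into the core.
Usually core removal costs more than valence removal, but here the competition is close: a tightly held n=2 valence electron can cost more to remove than an n=3 core electron, so the actual values have to decide it.
Valence configurations: Al²⁺ [Ne]3s¹, C²⁺ [He]2s².
The numbers (kJ/mol): Al 2745, C 4620, K 4420.
Overall IE_3 order: Al < K < C.

C > K > Al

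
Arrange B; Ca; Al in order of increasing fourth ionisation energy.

Ca < Al < B

IE_4 is the cost of taking one more electron from the +3 cation: B³⁺ is the bare [He] core; Ca³⁺ is already 1 electron into the core; Al³⁺ is the bare [Ne] core.
All of these are removing an electron from a noble-gas core or deeper; the smaller core (lower principal quantum number) is held far more tightly, and within a period the higher nuclear charge binds the same core more tightly.
The numbers (kJ/mol): B 25026, Ca 6491, Al 11577.
Overall IE_4 order: Ca < Al < B.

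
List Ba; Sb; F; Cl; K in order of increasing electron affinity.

Ba < K < Sb < F < Cl

F is in period 2, group 17; Cl is in period 3, group 17; K is in period 4, group 1; Sb is in period 5, group 15; Ba is in period 6, group 2.
Atoms with high Z_eff and room in the valence shell (especially the halogens) have the most exothermic electron affinities.
These span different periods and groups, so the two trends combine.
K > Ba: period and group pull opposite ways; the down-group shift dominates (48 vs 14 kJ/mol).
Sb > K: the two effects oppose for this pair; the across-period effect wins (103 vs 48 kJ/mol).
F > Sb: both effects reinforce here, so F is clearly the higher of the two.
Cl > F: this pair runs against the simple trend — see the exception note.
Note the exception: Cl has a higher electron affinity than F, contrary to the simple trend — F's small 2p subshell makes the incoming electron feel strong e⁻–e⁻ repulsion, so Cl actually releases more energy on gaining an electron.
For reference (kJ/mol): F 328, Cl 349, K 48, Sb 103, Ba 14.
So from lowest to highest: Ba < K < Sb < F < Cl.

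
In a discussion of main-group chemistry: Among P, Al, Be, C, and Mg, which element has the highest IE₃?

IE_3 is the cost of taking one more electron from the +2 cation: P²⁺ still has 3 valence electrons; Al²⁺ still has 1 valence electron; Be²⁺ is the bare [He] core; C²⁺ still has 2 valence electrons; Mg²⁺ is the bare [Ne] core.
Pulling an electron out of a noble-gas core costs far more than removing a remaining valence electron, so Mg and Be sit at the high end of IE_3.
Valence configurations: P²⁺ [Ne]3s²3p¹, Al²⁺ [Ne]3s¹, C²⁺ [He]2s².
Tabulated IE_3 (kJ/mol): P 2914, Al 2745, Be 14849, C 4620, Mg 7733.
Hence IE_3: Al < P < C < Mg < Be.

Be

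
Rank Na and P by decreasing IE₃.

Na > P

The third ionization energy removes an electron from the +2 ion. For each element: Na²⁺ is already 1 electron into the core; P²⁺ still has 3 valence electrons.
Pulling an electron out of a noble-gas core costs far more than removing a remaining valence electron, so Na sits at the high end of IE_3.
Tabulated IE_3 (kJ/mol): Na 6910, P 2914.
So the third ionization energies run P < Na.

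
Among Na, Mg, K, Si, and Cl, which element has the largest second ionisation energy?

Na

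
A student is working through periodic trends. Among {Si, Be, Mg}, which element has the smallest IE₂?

The second ionization energy removes an electron from the +1 ion. For each element: Si⁺ still has 3 valence electrons; Be⁺ still has 1 valence electron; Mg⁺ still has 1 valence electron.
All are still removing valence electrons, so compare the +1 ions as you would atoms: IE_2 generally rises across a period (higher Z_eff) and falls down a group (larger shell), subject to the usual subshell exceptions.
Valence configurations: Si⁺ [Ne]3s²3p¹, Be⁺ [He]2s¹, Mg⁺ [Ne]3s¹.
Tabulated IE_2 (kJ/mol): Si 1577, Be 1757, Mg 1451.
Putting it together, IE_2: Mg < Si < Be.

Mg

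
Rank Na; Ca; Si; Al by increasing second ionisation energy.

Ca < Si < Al < Na

IE_2 is the cost of taking one more electron from the +1 cation: Na⁺ is the bare [Ne] core; Ca⁺ still has 1 valence electron; Si⁺ still has 3 valence electrons; Al⁺ still has 2 valence electrons.
Core electrons are held far more tightly than valence electrons, so Na tops the IE_2 order.
Valence configurations: Ca⁺ [Ar]4s¹, Si⁺ [Ne]3s²3p¹, Al⁺ [Ne]3s².
Si⁺ loses a lone 3p electron whereas Al⁺ must break into a filled 3s² pair, so IE_2(Al) > IE_2(Si) even though Si has the higher nuclear charge.
Tabulated IE_2 (kJ/mol): Na 4562, Ca 1145, Si 1577, Al 1817.
Hence IE_2: Ca < Si < Al < Na.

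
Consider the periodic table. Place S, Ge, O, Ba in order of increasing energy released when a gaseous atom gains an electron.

Ba, Ge, O, S

O is in period 2, group 16; S is in period 3, group 16; Ge is in period 4, group 14; Ba is in period 6, group 2.
Electron affinity generally becomes more exothermic across a period toward the halogens and less exothermic down a group.
Here both period and group differ, so the two effects have to be weighed against each other.
Ge > Ba: both effects reinforce here, so Ge is clearly the higher of the two.
O > Ge: relative to Ge, both the across-period and down-group shifts push O's electron affinity up.
S > O: this pair runs against the simple trend — see the exception note.
Note the exception: S has a higher electron affinity than O, contrary to the simple trend — the compact 2p subshell of O repels the added electron more than S's larger 3p does.
For reference (kJ/mol): O 141, S 200, Ge 119, Ba 14.
So from lowest to highest: Ba < Ge < O < S.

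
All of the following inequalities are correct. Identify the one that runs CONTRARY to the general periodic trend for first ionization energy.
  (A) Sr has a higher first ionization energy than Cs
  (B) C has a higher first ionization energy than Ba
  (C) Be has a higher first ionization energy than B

(C)

The general trend: first ionization energy increases across a period and decreases down a group.
(A) Sr (period 5, group 2) vs Cs (period 6, group 1): the stated order agrees with the simple trend.
(B) C (period 2, group 14) vs Ba (period 6, group 2): the stated order agrees with the simple trend.
(C) Be (period 2, group 2) vs B (period 2, group 13): the stated order contradicts the simple trend.
The exception is (C): removing B's lone 2p electron is easier than breaking Be's filled 2s².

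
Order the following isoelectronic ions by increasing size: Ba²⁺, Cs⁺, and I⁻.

All of these have 54 electrons, so size is governed by nuclear charge alone: the more protons, the stronger the pull on the same electron cloud, and the smaller the ion.
Nuclear charges: Ba²⁺ (Z=56), Cs⁺ (Z=55), I⁻ (Z=53).
Smallest to largest: Ba²⁺ < Cs⁺ < I⁻.

Ba²⁺, Cs⁺, I⁻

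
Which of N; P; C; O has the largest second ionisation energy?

O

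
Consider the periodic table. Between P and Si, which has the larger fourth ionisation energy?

P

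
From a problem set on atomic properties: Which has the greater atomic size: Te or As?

Te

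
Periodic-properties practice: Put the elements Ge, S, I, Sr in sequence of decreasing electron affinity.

S is in period 3, group 16; Ge is in period 4, group 14; Sr is in period 5, group 2; I is in period 5, group 17.
Atoms with high Z_eff and room in the valence shell (especially the halogens) have the most exothermic electron affinities.
These span different periods and groups, so the two trends combine.
Ge > Sr: both effects reinforce here, so Ge is clearly the higher of the two.
S > Ge: relative to Ge, both the across-period and down-group shifts push S's electron affinity up.
I > S: period and group pull opposite ways; the across-period shift dominates (295 vs 200 kJ/mol).
For reference (kJ/mol): S 200, Ge 119, Sr 5, I 295.
So from highest to lowest: I > S > Ge > Sr.

I > S > Ge > Sr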